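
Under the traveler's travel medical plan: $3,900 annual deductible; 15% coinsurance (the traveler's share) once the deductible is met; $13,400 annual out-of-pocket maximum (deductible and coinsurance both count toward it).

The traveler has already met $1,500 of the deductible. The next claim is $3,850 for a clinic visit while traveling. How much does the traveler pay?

Deductible still to meet: $3,900 − $1,500 = $2,400.
The remaining $1,450 (= $3,850 − $2,400) moves to coinsurance.
15% of $1,450 = $217.50 falls to the traveler.
Traveler responsibility before any cap: $2,400 + $217.50 = $2,617.50.
Year-to-date out-of-pocket becomes $1,500 + $2,617.50 = $4,117.50, still under the $13,400 maximum, so no cap applies.

$2,617.50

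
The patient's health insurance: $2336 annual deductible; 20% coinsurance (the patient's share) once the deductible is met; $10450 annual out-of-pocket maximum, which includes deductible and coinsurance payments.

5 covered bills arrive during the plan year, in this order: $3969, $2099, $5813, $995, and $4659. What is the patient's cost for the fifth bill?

$931.80

#1 ($3969): $2336 to deductible, leaving $1633; patient's 20% is $326.60. Patient owes $2662.60 (running OOP $2662.60).
#2 ($2099): deductible met; 20% of $2099 = $419.80. Patient pays $419.80; OOP now $3082.40.
#3 ($5813): deductible met; 20% of $5813 = $1162.60. Cost to patient: $1162.60. OOP to date $4245.
#4 ($995): deductible met; 20% of $995 = $199. Patient owes $199 (running OOP $4444).
#5 ($4659): deductible met; 20% of $4659 = $931.80. Cost to patient: $931.80. OOP to date $5375.80.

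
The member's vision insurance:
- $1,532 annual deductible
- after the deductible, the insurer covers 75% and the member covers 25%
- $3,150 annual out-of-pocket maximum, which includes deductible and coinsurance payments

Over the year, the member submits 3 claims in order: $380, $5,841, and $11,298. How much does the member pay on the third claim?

Bill 1, $380: entire amount goes to the deductible. Member owes $380 (running OOP $380).
Bill 2, $5,841: deductible takes $1,152, $4,689 remains; coinsurance $4,689 × 25% = $1,172.25. Member pays $2,324.25; OOP now $2,704.25.
Bill 3, $11,298: 25% coinsurance on $11,298 = $2,824.50. OOP would hit $5,528.75 > $3,150, so the cap limits the member to $3,150 − $2,704.25 = $445.75.

$445.75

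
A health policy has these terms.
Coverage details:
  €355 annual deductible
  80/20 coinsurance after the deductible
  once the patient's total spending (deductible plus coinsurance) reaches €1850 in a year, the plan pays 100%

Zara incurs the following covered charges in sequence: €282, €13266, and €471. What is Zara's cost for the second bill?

€1568

#1 (€282): fully absorbed by the deductible. Cost to patient: €282. OOP to date €282.
#2 (€13266): deductible takes €73, €13193 remains; coinsurance €13193 × 20% = €2638.60. Together that's €73 + €2638.60 = €2711.60. Adding that to €282 gives €2993.60, past the €1850 cap; patient pays only €1850 − €282 = €1568.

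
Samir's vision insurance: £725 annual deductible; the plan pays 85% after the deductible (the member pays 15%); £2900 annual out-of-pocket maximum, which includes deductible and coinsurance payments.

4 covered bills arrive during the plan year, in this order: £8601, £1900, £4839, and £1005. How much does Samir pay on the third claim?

Bill 1, £8601: £725 to deductible, leaving £7876; 15% of £7876 = £1181.40. Member pays £1906.40; OOP now £1906.40.
Bill 2, £1900: 15% coinsurance on £1900 = £285. Member owes £285 (running OOP £2191.40).
Bill 3, £4839: 15% coinsurance on £4839 = £725.85. Adding that to £2191.40 gives £2917.25, past the £2900 cap; member pays only £2900 − £2191.40 = £708.60.

£708.60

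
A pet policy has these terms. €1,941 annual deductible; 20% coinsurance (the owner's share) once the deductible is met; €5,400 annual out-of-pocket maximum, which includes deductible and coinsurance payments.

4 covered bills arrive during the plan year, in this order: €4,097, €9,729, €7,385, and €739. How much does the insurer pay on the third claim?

€6,303

Claim 1 (€4,097): €1,941 finishes the deductible; €2,156 goes to coinsurance; coinsurance €2,156 × 20% = €431.20. Owner owes €2,372.20 (running OOP €2,372.20). Insurer: €4,097 − €2,372.20 = €1,724.80.
Claim 2 (€9,729): 20% coinsurance on €9,729 = €1,945.80. Owner pays €1,945.80; OOP now €4,318. Insurer: €9,729 − €1,945.80 = €7,783.20.
Claim 3 (€7,385): deductible met; 20% of €7,385 = €1,477. That would push OOP to €5,795, over the €5,400 cap, so owner pays €5,400 − €4,318 = €1,082. Plan pays €7,385 − €1,082 = €6,303.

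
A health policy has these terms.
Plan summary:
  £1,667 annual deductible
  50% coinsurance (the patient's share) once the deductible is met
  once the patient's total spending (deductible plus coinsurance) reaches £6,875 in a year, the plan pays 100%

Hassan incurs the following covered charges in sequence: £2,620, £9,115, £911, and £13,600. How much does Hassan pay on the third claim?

Claim 1 (£2,620): £1,667 to deductible, leaving £953; coinsurance £953 × 50% = £476.50. Patient owes £2,143.50 (running OOP £2,143.50).
Claim 2 (£9,115): 50% coinsurance on £9,115 = £4,557.50. Patient pays £4,557.50; OOP now £6,701.
Claim 3 (£911): 50% coinsurance on £911 = £455.50. OOP would hit £7,156.50 > £6,875, so the cap limits the patient to £6,875 − £6,701 = £174.

£174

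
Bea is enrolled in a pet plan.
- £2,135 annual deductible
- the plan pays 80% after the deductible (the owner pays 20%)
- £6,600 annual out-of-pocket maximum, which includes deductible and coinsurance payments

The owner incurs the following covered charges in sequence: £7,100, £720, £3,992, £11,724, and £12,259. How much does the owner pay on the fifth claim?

£184.80

#1 (£7,100): £2,135 to deductible, leaving £4,965; 20% of £4,965 = £993. Owner owes £3,128 (running OOP £3,128).
#2 (£720): deductible already satisfied, so owner's share is 20% × £720 = £144. Owner owes £144 (running OOP £3,272).
#3 (£3,992): deductible already satisfied, so owner's share is 20% × £3,992 = £798.40. Owner owes £798.40 (running OOP £4,070.40).
#4 (£11,724): deductible already satisfied, so owner's share is 20% × £11,724 = £2,344.80. Owner owes £2,344.80 (running OOP £6,415.20).
#5 (£12,259): deductible already satisfied, so owner's share is 20% × £12,259 = £2,451.80. That would push OOP to £8,867, over the £6,600 cap, so owner pays £6,600 − £6,415.20 = £184.80.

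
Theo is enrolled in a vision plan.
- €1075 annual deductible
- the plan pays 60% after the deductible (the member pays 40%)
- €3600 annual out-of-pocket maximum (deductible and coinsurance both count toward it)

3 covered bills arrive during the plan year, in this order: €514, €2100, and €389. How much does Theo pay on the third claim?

€155.60

Claim 1 (€514): fully absorbed by the deductible. Member owes €514 (running OOP €514).
Claim 2 (€2100): deductible takes €561, €1539 remains; 40% of €1539 = €615.60. Cost to member: €1176.60. OOP to date €1690.60.
Claim 3 (€389): 40% coinsurance on €389 = €155.60. Cost to member: €155.60. OOP to date €1846.20.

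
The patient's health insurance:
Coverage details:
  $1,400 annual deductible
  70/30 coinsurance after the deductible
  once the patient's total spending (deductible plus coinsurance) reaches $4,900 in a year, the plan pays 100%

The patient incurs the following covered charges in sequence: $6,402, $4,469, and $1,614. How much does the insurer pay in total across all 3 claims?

$7,759.50

Claim 1 ($6,402): $1,400 to deductible, leaving $5,002; patient's 30% is $1,500.60. Patient owes $2,900.60 (running OOP $2,900.60). Plan pays $6,402 − $2,900.60 = $3,501.40.
Claim 2 ($4,469): deductible met; 30% of $4,469 = $1,340.70. Patient owes $1,340.70 (running OOP $4,241.30). Insurer: $4,469 − $1,340.70 = $3,128.30.
Claim 3 ($1,614): deductible already satisfied, so patient's share is 30% × $1,614 = $484.20. Patient owes $484.20 (running OOP $4,725.50). Insurer: $1,614 − $484.20 = $1,129.80.
Insurer total = bills − patient's total = $12,485 − $4,725.50 = $7,759.50.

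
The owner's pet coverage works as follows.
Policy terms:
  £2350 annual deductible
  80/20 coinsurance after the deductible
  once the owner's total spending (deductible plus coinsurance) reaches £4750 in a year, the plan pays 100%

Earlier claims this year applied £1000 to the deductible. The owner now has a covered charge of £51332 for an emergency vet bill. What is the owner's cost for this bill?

Remaining deductible: £2350 − £1000 = £1350.
After the £1350 deductible portion, £51332 − £1350 = £49982 is subject to coinsurance.
20% of £49982 = £9996.40 falls to the owner.
So the owner owes £1350 + £9996.40 = £11346.40 before any cap.
Adding £11346.40 to the £1000 already spent would give £12346.40, which exceeds the £4750 cap; the owner pays just £4750 − £1000 = £3750.

£3750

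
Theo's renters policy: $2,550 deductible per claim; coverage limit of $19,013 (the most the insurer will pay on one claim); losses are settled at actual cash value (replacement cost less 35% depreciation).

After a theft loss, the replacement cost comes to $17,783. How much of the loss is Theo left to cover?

Actual cash value after 35% depreciation: $17,783 × 65% = $11,558.95.
Subtract the deductible: $11,558.95 − $2,550 = $9,008.95.
That's under the $19,013 cap, so the insurer reimburses the full $9,008.95.
Out of pocket: $17,783 − $9,008.95 = $8,774.05.

$8,774.05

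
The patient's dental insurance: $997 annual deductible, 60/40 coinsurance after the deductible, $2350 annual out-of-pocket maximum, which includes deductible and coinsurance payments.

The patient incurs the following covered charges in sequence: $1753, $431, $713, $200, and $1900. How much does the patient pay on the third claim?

$285.20

Bill 1, $1753: deductible takes $997, $756 remains; patient's 40% is $302.40. Patient owes $1299.40 (running OOP $1299.40).
Bill 2, $431: deductible already satisfied, so patient's share is 40% × $431 = $172.40. Patient owes $172.40 (running OOP $1471.80).
Bill 3, $713: deductible met; 40% of $713 = $285.20. Patient owes $285.20 (running OOP $1757).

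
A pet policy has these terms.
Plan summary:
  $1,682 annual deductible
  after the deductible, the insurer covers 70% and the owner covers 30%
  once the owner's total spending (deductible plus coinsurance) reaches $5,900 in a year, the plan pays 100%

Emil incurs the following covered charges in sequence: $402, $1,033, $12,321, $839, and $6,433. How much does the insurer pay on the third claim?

$8,451.80

Claim 1 — $402: all of it applies to the deductible. Owner owes $402 (running OOP $402). Insurer: $402 − $402 = $0.
Claim 2 — $1,033: all of it applies to the deductible. Owner pays $1,033; OOP now $1,435. Insurer: $1,033 − $1,033 = $0.
Claim 3 — $12,321: $247 to deductible, leaving $12,074; coinsurance $12,074 × 30% = $3,622.20. Cost to owner: $3,869.20. OOP to date $5,304.20. Insurer: $12,321 − $3,869.20 = $8,451.80.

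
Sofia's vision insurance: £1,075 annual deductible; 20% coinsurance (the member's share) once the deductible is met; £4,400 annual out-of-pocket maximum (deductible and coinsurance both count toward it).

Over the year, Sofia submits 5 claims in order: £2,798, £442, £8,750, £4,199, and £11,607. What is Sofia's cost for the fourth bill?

Claim 1 — £2,798: £1,075 to deductible, leaving £1,723; 20% of £1,723 = £344.60. Member owes £1,419.60 (running OOP £1,419.60).
Claim 2 — £442: deductible met; 20% of £442 = £88.40. Cost to member: £88.40. OOP to date £1,508.
Claim 3 — £8,750: deductible already satisfied, so member's share is 20% × £8,750 = £1,750. Cost to member: £1,750. OOP to date £3,258.
Claim 4 — £4,199: 20% coinsurance on £4,199 = £839.80. Cost to member: £839.80. OOP to date £4,097.80.

£839.80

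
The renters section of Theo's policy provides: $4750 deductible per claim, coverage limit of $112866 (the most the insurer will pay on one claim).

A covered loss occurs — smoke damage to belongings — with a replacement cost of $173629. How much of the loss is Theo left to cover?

$60763

Subtract the deductible: $173629 − $4750 = $168879.
Since $168879 > $112866, the payout is capped at $112866.
The tenant bears the rest of the original loss: $173629 − $112866 = $60763.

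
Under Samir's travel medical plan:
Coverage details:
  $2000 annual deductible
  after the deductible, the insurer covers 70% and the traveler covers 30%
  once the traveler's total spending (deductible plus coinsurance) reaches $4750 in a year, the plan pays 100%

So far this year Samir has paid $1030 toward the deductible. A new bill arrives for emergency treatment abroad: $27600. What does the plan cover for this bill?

$23880

Remaining deductible: $2000 − $1030 = $970.
The remaining $26630 (= $27600 − $970) moves to coinsurance.
30% of $26630 = $7989 falls to the traveler.
That puts the traveler's cost at $970 + $7989 = $8959 before any cap.
Adding $8959 to the $1030 already spent would give $9989, which exceeds the $4750 cap; the traveler pays just $4750 − $1030 = $3720.
The plan picks up $27600 − $3720 = $23880.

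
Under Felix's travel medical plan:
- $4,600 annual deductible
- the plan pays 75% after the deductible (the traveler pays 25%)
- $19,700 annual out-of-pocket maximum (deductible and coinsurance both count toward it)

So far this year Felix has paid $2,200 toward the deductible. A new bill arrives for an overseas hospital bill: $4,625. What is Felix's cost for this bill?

$2,956.25

Remaining deductible: $4,600 − $2,200 = $2,400.
After the $2,400 deductible portion, $4,625 − $2,400 = $2,225 is subject to coinsurance.
Coinsurance: $2,225 × 25% = $556.25.
So the traveler owes $2,400 + $556.25 = $2,956.25 before any cap.
Year-to-date out-of-pocket becomes $2,200 + $2,956.25 = $5,156.25, still under the $19,700 maximum, so no cap applies.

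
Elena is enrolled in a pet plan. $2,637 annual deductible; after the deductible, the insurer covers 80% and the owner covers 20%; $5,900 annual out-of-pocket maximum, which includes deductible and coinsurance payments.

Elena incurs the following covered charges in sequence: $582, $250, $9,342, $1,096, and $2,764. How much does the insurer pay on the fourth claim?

Claim 1 ($582): all of it applies to the deductible. Owner owes $582 (running OOP $582). Insurer: $582 − $582 = $0.
Claim 2 ($250): fully absorbed by the deductible. Cost to owner: $250. OOP to date $832. Insurer: $250 − $250 = $0.
Claim 3 ($9,342): $1,805 to deductible, leaving $7,537; coinsurance $7,537 × 20% = $1,507.40. Cost to owner: $3,312.40. OOP to date $4,144.40. Plan pays $9,342 − $3,312.40 = $6,029.60.
Claim 4 ($1,096): deductible met; 20% of $1,096 = $219.20. Owner owes $219.20 (running OOP $4,363.60). Plan pays $1,096 − $219.20 = $876.80.

$876.80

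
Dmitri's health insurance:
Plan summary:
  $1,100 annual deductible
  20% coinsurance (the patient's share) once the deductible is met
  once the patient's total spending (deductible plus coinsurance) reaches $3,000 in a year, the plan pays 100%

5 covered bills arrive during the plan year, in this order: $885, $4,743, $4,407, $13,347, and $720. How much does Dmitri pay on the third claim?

$881.40

#1 ($885): fully absorbed by the deductible. Patient pays $885; OOP now $885.
#2 ($4,743): deductible takes $215, $4,528 remains; coinsurance $4,528 × 20% = $905.60. Cost to patient: $1,120.60. OOP to date $2,005.60.
#3 ($4,407): deductible met; 20% of $4,407 = $881.40. Patient owes $881.40 (running OOP $2,887).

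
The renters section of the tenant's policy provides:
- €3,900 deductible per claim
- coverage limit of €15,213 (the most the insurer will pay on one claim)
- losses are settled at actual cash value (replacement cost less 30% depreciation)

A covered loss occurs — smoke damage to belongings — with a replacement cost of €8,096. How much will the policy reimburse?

€1,767.20

Depreciate 30%: the covered value is €8,096 × 0.7 = €5,667.20.
After the deductible, €5,667.20 − €3,900 = €1,767.20 remains.
That's under the €15,213 cap, so the insurer reimburses the full €1,767.20.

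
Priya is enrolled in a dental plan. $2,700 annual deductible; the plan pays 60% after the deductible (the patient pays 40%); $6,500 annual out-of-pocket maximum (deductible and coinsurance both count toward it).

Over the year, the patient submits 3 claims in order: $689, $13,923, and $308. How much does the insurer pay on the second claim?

#1 ($689): fully absorbed by the deductible. Patient pays $689; OOP now $689. Insurer: $689 − $689 = $0.
#2 ($13,923): $2,011 finishes the deductible; $11,912 goes to coinsurance; 40% of $11,912 = $4,764.80. Together that's $2,011 + $4,764.80 = $6,775.80. OOP would hit $7,464.80 > $6,500, so the cap limits the patient to $6,500 − $689 = $5,811. Insurer: $13,923 − $5,811 = $8,112.

$8,112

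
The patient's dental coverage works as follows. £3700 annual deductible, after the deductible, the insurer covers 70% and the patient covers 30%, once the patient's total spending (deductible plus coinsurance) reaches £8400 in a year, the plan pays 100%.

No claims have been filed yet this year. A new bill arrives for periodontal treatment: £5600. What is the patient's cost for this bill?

Nothing has been paid toward the £3700 deductible, so the first £3700 of this charge is applied there.
The remaining £1900 (= £5600 − £3700) moves to coinsurance.
30% of £1900 = £570 falls to the patient.
Patient responsibility before any cap: £3700 + £570 = £4270.
Total out-of-pocket so far would be £0 + £4270 = £4270, below the £8400 cap — no reduction.

£4270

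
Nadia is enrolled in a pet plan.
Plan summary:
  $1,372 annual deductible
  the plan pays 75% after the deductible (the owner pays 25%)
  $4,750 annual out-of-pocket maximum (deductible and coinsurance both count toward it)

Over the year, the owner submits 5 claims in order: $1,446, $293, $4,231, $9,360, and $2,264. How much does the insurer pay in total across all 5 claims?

$12,844

Claim 1 ($1,446): deductible takes $1,372, $74 remains; owner's 25% is $18.50. Owner owes $1,390.50 (running OOP $1,390.50). Insurer: $1,446 − $1,390.50 = $55.50.
Claim 2 ($293): deductible already satisfied, so owner's share is 25% × $293 = $73.25. Cost to owner: $73.25. OOP to date $1,463.75. Plan pays $293 − $73.25 = $219.75.
Claim 3 ($4,231): deductible met; 25% of $4,231 = $1,057.75. Cost to owner: $1,057.75. OOP to date $2,521.50. Plan pays $4,231 − $1,057.75 = $3,173.25.
Claim 4 ($9,360): 25% coinsurance on $9,360 = $2,340. That would push OOP to $4,861.50, over the $4,750 cap, so owner pays $4,750 − $2,521.50 = $2,228.50. Plan pays $9,360 − $2,228.50 = $7,131.50.
Claim 5 ($2,264): deductible already satisfied, so owner's share is 25% × $2,264 = $566. Adding that to $4,750 gives $5,316, past the $4,750 cap; owner pays only $4,750 − $4,750 = $0. Plan pays $2,264 − $0 = $2,264.
Insurer total = bills − owner's total = $17,594 − $4,750 = $12,844.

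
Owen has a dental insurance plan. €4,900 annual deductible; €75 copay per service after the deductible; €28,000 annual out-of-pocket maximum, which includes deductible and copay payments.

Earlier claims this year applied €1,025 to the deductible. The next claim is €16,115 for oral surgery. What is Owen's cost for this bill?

€3,950

Deductible still to meet: €4,900 − €1,025 = €3,875.
That leaves €16,115 − €3,875 = €12,240 for the copay.
Copay on this service: €75.
Patient responsibility before any cap: €3,875 + €75 = €3,950.
Year-to-date out-of-pocket becomes €1,025 + €3,950 = €4,975, still under the €28,000 maximum, so no cap applies.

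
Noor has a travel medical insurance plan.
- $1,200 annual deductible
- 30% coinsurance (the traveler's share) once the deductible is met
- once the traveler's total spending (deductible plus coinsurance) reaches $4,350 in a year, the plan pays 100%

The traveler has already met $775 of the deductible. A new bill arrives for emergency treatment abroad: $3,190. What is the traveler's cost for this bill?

$1,254.50

Deductible still to meet: $1,200 − $775 = $425.
The remaining $2,765 (= $3,190 − $425) moves to coinsurance.
Coinsurance: $2,765 × 30% = $829.50.
So the traveler owes $425 + $829.50 = $1,254.50 before any cap.
Total out-of-pocket so far would be $775 + $1,254.50 = $2,029.50, below the $4,350 cap — no reduction.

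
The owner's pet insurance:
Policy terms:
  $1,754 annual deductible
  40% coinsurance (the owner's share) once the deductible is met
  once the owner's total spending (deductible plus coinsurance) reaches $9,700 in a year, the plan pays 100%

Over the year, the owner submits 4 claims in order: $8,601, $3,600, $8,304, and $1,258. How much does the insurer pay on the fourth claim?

#1 ($8,601): $1,754 finishes the deductible; $6,847 goes to coinsurance; owner's 40% is $2,738.80. Owner owes $4,492.80 (running OOP $4,492.80). Insurer: $8,601 − $4,492.80 = $4,108.20.
#2 ($3,600): deductible met; 40% of $3,600 = $1,440. Cost to owner: $1,440. OOP to date $5,932.80. Plan pays $3,600 − $1,440 = $2,160.
#3 ($8,304): deductible met; 40% of $8,304 = $3,321.60. Owner owes $3,321.60 (running OOP $9,254.40). Plan pays $8,304 − $3,321.60 = $4,982.40.
#4 ($1,258): 40% coinsurance on $1,258 = $503.20. That would push OOP to $9,757.60, over the $9,700 cap, so owner pays $9,700 − $9,254.40 = $445.60. Insurer: $1,258 − $445.60 = $812.40.

$812.40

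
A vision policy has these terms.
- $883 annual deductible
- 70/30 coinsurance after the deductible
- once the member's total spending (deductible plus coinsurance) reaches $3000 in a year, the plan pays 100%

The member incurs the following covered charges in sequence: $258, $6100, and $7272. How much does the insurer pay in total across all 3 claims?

Claim 1 — $258: entire amount goes to the deductible. Cost to member: $258. OOP to date $258. Insurer: $258 − $258 = $0.
Claim 2 — $6100: $625 to deductible, leaving $5475; member's 30% is $1642.50. Member owes $2267.50 (running OOP $2525.50). Insurer: $6100 − $2267.50 = $3832.50.
Claim 3 — $7272: deductible met; 30% of $7272 = $2181.60. That would push OOP to $4707.10, over the $3000 cap, so member pays $3000 − $2525.50 = $474.50. Plan pays $7272 − $474.50 = $6797.50.
Insurer total = bills − member's total = $13630 − $3000 = $10630.

$10630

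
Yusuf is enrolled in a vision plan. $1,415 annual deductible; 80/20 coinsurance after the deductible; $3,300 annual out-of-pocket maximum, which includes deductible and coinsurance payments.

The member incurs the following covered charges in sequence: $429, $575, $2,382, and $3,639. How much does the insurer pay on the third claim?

Claim 1 ($429): all of it applies to the deductible. Cost to member: $429. OOP to date $429. Plan pays $429 − $429 = $0.
Claim 2 ($575): entire amount goes to the deductible. Cost to member: $575. OOP to date $1,004. Plan pays $575 − $575 = $0.
Claim 3 ($2,382): deductible takes $411, $1,971 remains; coinsurance $1,971 × 20% = $394.20. Cost to member: $805.20. OOP to date $1,809.20. Insurer: $2,382 − $805.20 = $1,576.80.

$1,576.80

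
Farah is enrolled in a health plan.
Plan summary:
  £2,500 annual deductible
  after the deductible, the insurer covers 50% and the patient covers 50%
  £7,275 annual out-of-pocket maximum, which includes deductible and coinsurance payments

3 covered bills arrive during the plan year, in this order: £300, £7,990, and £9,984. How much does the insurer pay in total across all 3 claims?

£10,999

Claim 1 — £300: all of it applies to the deductible. Patient owes £300 (running OOP £300). Insurer: £300 − £300 = £0.
Claim 2 — £7,990: deductible takes £2,200, £5,790 remains; patient's 50% is £2,895. Patient pays £5,095; OOP now £5,395. Insurer: £7,990 − £5,095 = £2,895.
Claim 3 — £9,984: deductible met; 50% of £9,984 = £4,992. That would push OOP to £10,387, over the £7,275 cap, so patient pays £7,275 − £5,395 = £1,880. Plan pays £9,984 − £1,880 = £8,104.
Insurer total: £0 + £2,895 + £8,104 = £10,999.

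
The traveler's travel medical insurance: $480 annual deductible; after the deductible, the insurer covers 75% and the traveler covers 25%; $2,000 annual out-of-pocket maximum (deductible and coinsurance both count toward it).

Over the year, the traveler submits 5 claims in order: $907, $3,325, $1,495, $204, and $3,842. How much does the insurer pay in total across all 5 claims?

$7,773

Claim 1 ($907): $480 finishes the deductible; $427 goes to coinsurance; coinsurance $427 × 25% = $106.75. Cost to traveler: $586.75. OOP to date $586.75. Insurer: $907 − $586.75 = $320.25.
Claim 2 ($3,325): deductible already satisfied, so traveler's share is 25% × $3,325 = $831.25. Traveler owes $831.25 (running OOP $1,418). Insurer: $3,325 − $831.25 = $2,493.75.
Claim 3 ($1,495): deductible already satisfied, so traveler's share is 25% × $1,495 = $373.75. Traveler pays $373.75; OOP now $1,791.75. Insurer: $1,495 − $373.75 = $1,121.25.
Claim 4 ($204): 25% coinsurance on $204 = $51. Traveler owes $51 (running OOP $1,842.75). Plan pays $204 − $51 = $153.
Claim 5 ($3,842): deductible met; 25% of $3,842 = $960.50. Adding that to $1,842.75 gives $2,803.25, past the $2,000 cap; traveler pays only $2,000 − $1,842.75 = $157.25. Insurer: $3,842 − $157.25 = $3,684.75.
Insurer total = bills − traveler's total = $9,773 − $2,000 = $7,773.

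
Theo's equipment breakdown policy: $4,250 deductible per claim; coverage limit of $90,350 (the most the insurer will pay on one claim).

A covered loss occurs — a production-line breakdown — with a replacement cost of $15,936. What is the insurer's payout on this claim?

$11,686

Subtract the deductible: $15,936 − $4,250 = $11,686.
$11,686 is within the $90,350 limit, so the insurer pays $11,686.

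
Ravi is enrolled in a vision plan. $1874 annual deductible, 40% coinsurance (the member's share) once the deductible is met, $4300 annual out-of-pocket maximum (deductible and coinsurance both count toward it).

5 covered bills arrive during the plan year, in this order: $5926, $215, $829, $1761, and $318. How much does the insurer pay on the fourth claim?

$1373.40

Claim 1 ($5926): deductible takes $1874, $4052 remains; 40% of $4052 = $1620.80. Cost to member: $3494.80. OOP to date $3494.80. Plan pays $5926 − $3494.80 = $2431.20.
Claim 2 ($215): 40% coinsurance on $215 = $86. Cost to member: $86. OOP to date $3580.80. Plan pays $215 − $86 = $129.
Claim 3 ($829): deductible met; 40% of $829 = $331.60. Member pays $331.60; OOP now $3912.40. Plan pays $829 − $331.60 = $497.40.
Claim 4 ($1761): deductible met; 40% of $1761 = $704.40. OOP would hit $4616.80 > $4300, so the cap limits the member to $4300 − $3912.40 = $387.60. Insurer: $1761 − $387.60 = $1373.40.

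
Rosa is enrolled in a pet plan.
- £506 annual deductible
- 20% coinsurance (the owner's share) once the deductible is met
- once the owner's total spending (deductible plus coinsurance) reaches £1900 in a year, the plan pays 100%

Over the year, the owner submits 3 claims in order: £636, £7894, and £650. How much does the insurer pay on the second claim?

Claim 1 — £636: £506 to deductible, leaving £130; owner's 20% is £26. Owner owes £532 (running OOP £532). Insurer: £636 − £532 = £104.
Claim 2 — £7894: 20% coinsurance on £7894 = £1578.80. OOP would hit £2110.80 > £1900, so the cap limits the owner to £1900 − £532 = £1368. Insurer: £7894 − £1368 = £6526.

£6526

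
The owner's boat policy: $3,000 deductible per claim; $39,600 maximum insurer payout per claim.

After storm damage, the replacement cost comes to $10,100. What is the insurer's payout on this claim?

After the deductible, $10,100 − $3,000 = $7,100 remains.
$7,100 is within the $39,600 limit, so the insurer pays $7,100.

$7,100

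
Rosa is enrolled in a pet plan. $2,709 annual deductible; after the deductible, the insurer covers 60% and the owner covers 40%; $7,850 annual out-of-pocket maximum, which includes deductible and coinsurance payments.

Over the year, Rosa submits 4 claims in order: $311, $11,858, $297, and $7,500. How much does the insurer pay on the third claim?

$178.20

#1 ($311): fully absorbed by the deductible. Owner pays $311; OOP now $311. Insurer: $311 − $311 = $0.
#2 ($11,858): $2,398 to deductible, leaving $9,460; coinsurance $9,460 × 40% = $3,784. Owner pays $6,182; OOP now $6,493. Insurer: $11,858 − $6,182 = $5,676.
#3 ($297): 40% coinsurance on $297 = $118.80. Owner pays $118.80; OOP now $6,611.80. Insurer: $297 − $118.80 = $178.20.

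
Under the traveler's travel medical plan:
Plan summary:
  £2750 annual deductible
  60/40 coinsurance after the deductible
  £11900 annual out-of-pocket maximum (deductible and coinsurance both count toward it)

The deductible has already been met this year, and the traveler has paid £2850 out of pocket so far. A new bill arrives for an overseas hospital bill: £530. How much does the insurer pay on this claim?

The deductible is already satisfied, so the full bill goes to coinsurance.
Traveler's 40% share of £530 is £212.
Total out-of-pocket so far would be £2850 + £212 = £3062, below the £11900 cap — no reduction.
The insurer covers the remainder: £530 − £212 = £318.

£318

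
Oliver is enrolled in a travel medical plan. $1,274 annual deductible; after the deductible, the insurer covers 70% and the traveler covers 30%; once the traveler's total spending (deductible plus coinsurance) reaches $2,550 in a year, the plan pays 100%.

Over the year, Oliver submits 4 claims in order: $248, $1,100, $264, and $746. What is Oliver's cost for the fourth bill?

$223.80

Claim 1 — $248: fully absorbed by the deductible. Traveler pays $248; OOP now $248.
Claim 2 — $1,100: $1,026 finishes the deductible; $74 goes to coinsurance; traveler's 30% is $22.20. Traveler owes $1,048.20 (running OOP $1,296.20).
Claim 3 — $264: deductible met; 30% of $264 = $79.20. Traveler pays $79.20; OOP now $1,375.40.
Claim 4 — $746: deductible met; 30% of $746 = $223.80. Traveler pays $223.80; OOP now $1,599.20.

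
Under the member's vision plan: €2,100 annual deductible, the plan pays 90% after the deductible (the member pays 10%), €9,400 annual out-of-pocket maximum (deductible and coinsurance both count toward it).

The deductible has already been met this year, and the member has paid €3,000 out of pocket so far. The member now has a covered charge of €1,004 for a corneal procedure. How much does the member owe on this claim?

€100.40

With the deductible met, the entire €1,004 is subject to coinsurance.
10% of €1,004 = €100.40 falls to the member.
Cumulative spending €3,000 + €100.40 = €3,100.40 stays under the €9,400 maximum.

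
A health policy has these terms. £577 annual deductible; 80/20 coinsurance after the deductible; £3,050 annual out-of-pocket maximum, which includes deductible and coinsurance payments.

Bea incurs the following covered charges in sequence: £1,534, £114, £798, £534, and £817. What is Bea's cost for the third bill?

#1 (£1,534): £577 to deductible, leaving £957; patient's 20% is £191.40. Patient owes £768.40 (running OOP £768.40).
#2 (£114): 20% coinsurance on £114 = £22.80. Patient pays £22.80; OOP now £791.20.
#3 (£798): deductible met; 20% of £798 = £159.60. Patient owes £159.60 (running OOP £950.80).

£159.60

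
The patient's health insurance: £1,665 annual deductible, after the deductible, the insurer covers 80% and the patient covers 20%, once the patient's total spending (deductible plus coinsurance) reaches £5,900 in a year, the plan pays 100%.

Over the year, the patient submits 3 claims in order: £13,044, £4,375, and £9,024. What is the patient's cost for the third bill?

£1,084.20

Claim 1 — £13,044: £1,665 finishes the deductible; £11,379 goes to coinsurance; coinsurance £11,379 × 20% = £2,275.80. Cost to patient: £3,940.80. OOP to date £3,940.80.
Claim 2 — £4,375: deductible met; 20% of £4,375 = £875. Patient owes £875 (running OOP £4,815.80).
Claim 3 — £9,024: deductible already satisfied, so patient's share is 20% × £9,024 = £1,804.80. Adding that to £4,815.80 gives £6,620.60, past the £5,900 cap; patient pays only £5,900 − £4,815.80 = £1,084.20.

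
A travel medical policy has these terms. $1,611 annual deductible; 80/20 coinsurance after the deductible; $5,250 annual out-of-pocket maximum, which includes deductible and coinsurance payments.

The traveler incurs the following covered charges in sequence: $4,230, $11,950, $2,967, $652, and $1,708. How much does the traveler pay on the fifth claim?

$1.40

Claim 1 — $4,230: $1,611 finishes the deductible; $2,619 goes to coinsurance; 20% of $2,619 = $523.80. Traveler owes $2,134.80 (running OOP $2,134.80).
Claim 2 — $11,950: 20% coinsurance on $11,950 = $2,390. Traveler pays $2,390; OOP now $4,524.80.
Claim 3 — $2,967: 20% coinsurance on $2,967 = $593.40. Traveler pays $593.40; OOP now $5,118.20.
Claim 4 — $652: 20% coinsurance on $652 = $130.40. Traveler owes $130.40 (running OOP $5,248.60).
Claim 5 — $1,708: 20% coinsurance on $1,708 = $341.60. That would push OOP to $5,590.20, over the $5,250 cap, so traveler pays $5,250 − $5,248.60 = $1.40.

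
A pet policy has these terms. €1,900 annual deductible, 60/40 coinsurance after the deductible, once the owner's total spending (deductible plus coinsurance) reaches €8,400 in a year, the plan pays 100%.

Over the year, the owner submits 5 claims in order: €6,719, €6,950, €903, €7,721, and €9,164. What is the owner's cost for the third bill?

€361.20

Claim 1 — €6,719: deductible takes €1,900, €4,819 remains; owner's 40% is €1,927.60. Cost to owner: €3,827.60. OOP to date €3,827.60.
Claim 2 — €6,950: 40% coinsurance on €6,950 = €2,780. Owner owes €2,780 (running OOP €6,607.60).
Claim 3 — €903: deductible met; 40% of €903 = €361.20. Owner owes €361.20 (running OOP €6,968.80).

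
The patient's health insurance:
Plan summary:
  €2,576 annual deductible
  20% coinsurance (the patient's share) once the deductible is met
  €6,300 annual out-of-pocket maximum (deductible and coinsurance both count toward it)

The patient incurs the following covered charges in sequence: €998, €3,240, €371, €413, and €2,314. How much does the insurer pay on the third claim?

€296.80

Bill 1, €998: entire amount goes to the deductible. Cost to patient: €998. OOP to date €998. Plan pays €998 − €998 = €0.
Bill 2, €3,240: €1,578 finishes the deductible; €1,662 goes to coinsurance; 20% of €1,662 = €332.40. Patient owes €1,910.40 (running OOP €2,908.40). Plan pays €3,240 − €1,910.40 = €1,329.60.
Bill 3, €371: deductible already satisfied, so patient's share is 20% × €371 = €74.20. Cost to patient: €74.20. OOP to date €2,982.60. Insurer: €371 − €74.20 = €296.80.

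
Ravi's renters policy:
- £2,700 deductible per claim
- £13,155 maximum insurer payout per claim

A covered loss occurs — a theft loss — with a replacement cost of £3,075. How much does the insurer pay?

After the deductible, £3,075 − £2,700 = £375 remains.
£375 ≤ £13,155, so the limit doesn't bind; insurer pays £375.

£375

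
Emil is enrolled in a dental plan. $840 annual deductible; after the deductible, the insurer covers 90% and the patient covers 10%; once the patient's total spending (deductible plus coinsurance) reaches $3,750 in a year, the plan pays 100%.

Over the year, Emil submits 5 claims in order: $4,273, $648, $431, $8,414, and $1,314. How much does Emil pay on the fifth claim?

Claim 1 ($4,273): deductible takes $840, $3,433 remains; 10% of $3,433 = $343.30. Patient owes $1,183.30 (running OOP $1,183.30).
Claim 2 ($648): deductible already satisfied, so patient's share is 10% × $648 = $64.80. Patient pays $64.80; OOP now $1,248.10.
Claim 3 ($431): deductible met; 10% of $431 = $43.10. Patient pays $43.10; OOP now $1,291.20.
Claim 4 ($8,414): 10% coinsurance on $8,414 = $841.40. Patient owes $841.40 (running OOP $2,132.60).
Claim 5 ($1,314): deductible met; 10% of $1,314 = $131.40. Patient owes $131.40 (running OOP $2,264).

$131.40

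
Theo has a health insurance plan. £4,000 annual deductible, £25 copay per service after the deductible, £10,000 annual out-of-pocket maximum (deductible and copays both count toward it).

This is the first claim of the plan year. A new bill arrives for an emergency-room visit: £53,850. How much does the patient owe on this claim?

£4,025

Deductible not yet touched, so the first £4,000 of the bill goes to the deductible.
That leaves £53,850 − £4,000 = £49,850 for the copay.
Copay on this service: £25.
Patient responsibility before any cap: £4,000 + £25 = £4,025.
Cumulative spending £0 + £4,025 = £4,025 stays under the £10,000 maximum.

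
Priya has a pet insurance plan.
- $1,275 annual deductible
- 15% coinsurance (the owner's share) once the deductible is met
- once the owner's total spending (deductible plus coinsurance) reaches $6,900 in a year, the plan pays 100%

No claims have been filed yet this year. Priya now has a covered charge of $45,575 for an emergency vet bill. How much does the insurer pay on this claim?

$38,675

Nothing has been paid toward the $1,275 deductible, so the first $1,275 of this charge is applied there.
That leaves $45,575 − $1,275 = $44,300 for coinsurance.
Coinsurance: $44,300 × 15% = $6,645.
That puts the owner's cost at $1,275 + $6,645 = $7,920 before any cap.
Adding $7,920 to the $0 already spent would give $7,920, which exceeds the $6,900 cap; the owner pays just $6,900 − $0 = $6,900.
The insurer covers the remainder: $45,575 − $6,900 = $38,675.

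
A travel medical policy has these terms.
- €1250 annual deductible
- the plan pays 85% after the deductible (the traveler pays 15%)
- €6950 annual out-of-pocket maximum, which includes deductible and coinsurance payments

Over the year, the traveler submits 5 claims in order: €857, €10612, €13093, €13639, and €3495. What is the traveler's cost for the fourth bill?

€2045.85

Claim 1 — €857: fully absorbed by the deductible. Traveler pays €857; OOP now €857.
Claim 2 — €10612: deductible takes €393, €10219 remains; 15% of €10219 = €1532.85. Cost to traveler: €1925.85. OOP to date €2782.85.
Claim 3 — €13093: deductible already satisfied, so traveler's share is 15% × €13093 = €1963.95. Traveler pays €1963.95; OOP now €4746.80.
Claim 4 — €13639: deductible met; 15% of €13639 = €2045.85. Cost to traveler: €2045.85. OOP to date €6792.65.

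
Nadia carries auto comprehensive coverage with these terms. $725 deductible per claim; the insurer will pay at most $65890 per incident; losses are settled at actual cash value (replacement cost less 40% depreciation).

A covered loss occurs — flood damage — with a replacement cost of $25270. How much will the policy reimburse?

At 40% depreciation, ACV = $25270 − $10108 = $15162.
After the deductible, $15162 − $725 = $14437 remains.
That's under the $65890 cap, so the insurer reimburses the full $14437.

$14437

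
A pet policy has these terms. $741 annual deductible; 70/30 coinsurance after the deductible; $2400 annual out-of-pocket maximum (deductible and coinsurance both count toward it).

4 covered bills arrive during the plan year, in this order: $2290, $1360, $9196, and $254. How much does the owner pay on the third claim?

$786.30

#1 ($2290): $741 finishes the deductible; $1549 goes to coinsurance; coinsurance $1549 × 30% = $464.70. Owner owes $1205.70 (running OOP $1205.70).
#2 ($1360): 30% coinsurance on $1360 = $408. Owner pays $408; OOP now $1613.70.
#3 ($9196): 30% coinsurance on $9196 = $2758.80. That would push OOP to $4372.50, over the $2400 cap, so owner pays $2400 − $1613.70 = $786.30.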